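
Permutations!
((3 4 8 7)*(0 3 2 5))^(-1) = ((0 3 4 8 7 2 5))^(-1) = (0 5 2 7 8 4 3)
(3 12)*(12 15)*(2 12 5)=(2 12 3 15 5)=[0, 1, 12, 15, 4, 2, 6, 7, 8, 9, 10, 11, 3, 13, 14, 5]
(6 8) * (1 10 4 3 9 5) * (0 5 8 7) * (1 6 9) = (0 5 6 7)(1 10 4 3)(8 9) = [5, 10, 2, 1, 3, 6, 7, 0, 9, 8, 4]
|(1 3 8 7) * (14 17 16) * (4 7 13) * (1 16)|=9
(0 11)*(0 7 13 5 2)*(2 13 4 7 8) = (0 11 8 2)(4 7)(5 13) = [11, 1, 0, 3, 7, 13, 6, 4, 2, 9, 10, 8, 12, 5]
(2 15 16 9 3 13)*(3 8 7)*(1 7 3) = (1 7)(2 15 16 9 8 3 13) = [0, 7, 15, 13, 4, 5, 6, 1, 3, 8, 10, 11, 12, 2, 14, 16, 9]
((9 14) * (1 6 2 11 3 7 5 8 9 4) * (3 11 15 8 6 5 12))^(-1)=((1 5 6 2 15 8 9 14 4)(3 7 12))^(-1)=(1 4 14 9 8 15 2 6 5)(3 12 7)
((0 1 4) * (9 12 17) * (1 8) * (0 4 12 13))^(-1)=(0 13 9 17 12 1 8)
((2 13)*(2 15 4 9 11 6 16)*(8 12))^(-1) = ((2 13 15 4 9 11 6 16)(8 12))^(-1) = (2 16 6 11 9 4 15 13)(8 12)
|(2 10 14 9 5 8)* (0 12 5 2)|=4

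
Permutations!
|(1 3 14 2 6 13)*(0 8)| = 6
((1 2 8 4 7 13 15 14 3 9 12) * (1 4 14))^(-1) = (1 15 13 7 4 12 9 3 14 8 2) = ((1 2 8 14 3 9 12 4 7 13 15))^(-1)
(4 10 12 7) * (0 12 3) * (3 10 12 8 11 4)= [8, 1, 2, 0, 12, 5, 6, 3, 11, 9, 10, 4, 7]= (0 8 11 4 12 7 3)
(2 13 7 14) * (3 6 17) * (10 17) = (2 13 7 14)(3 6 10 17) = [0, 1, 13, 6, 4, 5, 10, 14, 8, 9, 17, 11, 12, 7, 2, 15, 16, 3]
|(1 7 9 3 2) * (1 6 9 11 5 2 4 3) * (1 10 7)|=14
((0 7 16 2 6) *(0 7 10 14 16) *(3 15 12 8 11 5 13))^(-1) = ((0 10 14 16 2 6 7)(3 15 12 8 11 5 13))^(-1) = (0 7 6 2 16 14 10)(3 13 5 11 8 12 15)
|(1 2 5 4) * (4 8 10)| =6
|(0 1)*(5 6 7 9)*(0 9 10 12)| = |(0 1 9 5 6 7 10 12)| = 8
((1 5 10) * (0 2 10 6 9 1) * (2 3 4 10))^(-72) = ((0 3 4 10)(1 5 6 9))^(-72) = (10)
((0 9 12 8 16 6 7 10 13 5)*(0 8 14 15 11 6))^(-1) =(0 16 8 5 13 10 7 6 11 15 14 12 9)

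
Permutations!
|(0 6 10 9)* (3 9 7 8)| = |(0 6 10 7 8 3 9)| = 7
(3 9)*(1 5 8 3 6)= (1 5 8 3 9 6)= [0, 5, 2, 9, 4, 8, 1, 7, 3, 6]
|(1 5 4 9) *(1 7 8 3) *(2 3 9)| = |(1 5 4 2 3)(7 8 9)| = 15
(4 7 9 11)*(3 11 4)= (3 11)(4 7 9)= [0, 1, 2, 11, 7, 5, 6, 9, 8, 4, 10, 3]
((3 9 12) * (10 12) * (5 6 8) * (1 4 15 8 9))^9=((1 4 15 8 5 6 9 10 12 3))^9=(1 3 12 10 9 6 5 8 15 4)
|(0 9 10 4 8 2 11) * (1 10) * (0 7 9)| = |(1 10 4 8 2 11 7 9)| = 8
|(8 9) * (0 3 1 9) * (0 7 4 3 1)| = |(0 1 9 8 7 4 3)| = 7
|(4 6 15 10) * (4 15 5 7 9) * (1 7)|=6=|(1 7 9 4 6 5)(10 15)|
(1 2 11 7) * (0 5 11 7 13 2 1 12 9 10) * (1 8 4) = (0 5 11 13 2 7 12 9 10)(1 8 4) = [5, 8, 7, 3, 1, 11, 6, 12, 4, 10, 0, 13, 9, 2]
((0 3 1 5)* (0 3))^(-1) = (1 3 5)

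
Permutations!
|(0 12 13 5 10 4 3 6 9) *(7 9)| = |(0 12 13 5 10 4 3 6 7 9)| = 10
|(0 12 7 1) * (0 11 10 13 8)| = 8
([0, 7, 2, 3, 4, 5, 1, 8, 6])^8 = [0, 1, 2, 3, 4, 5, 6, 7, 8]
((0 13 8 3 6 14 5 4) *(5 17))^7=(0 5 14 3 13 4 17 6 8)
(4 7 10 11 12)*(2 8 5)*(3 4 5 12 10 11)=(2 8 12 5)(3 4 7 11 10)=[0, 1, 8, 4, 7, 2, 6, 11, 12, 9, 3, 10, 5]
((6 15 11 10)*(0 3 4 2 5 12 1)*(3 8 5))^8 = (15)(0 12 8 1 5)(2 4 3)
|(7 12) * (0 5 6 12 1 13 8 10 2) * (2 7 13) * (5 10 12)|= |(0 10 7 1 2)(5 6)(8 12 13)|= 30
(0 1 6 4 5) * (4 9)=[1, 6, 2, 3, 5, 0, 9, 7, 8, 4]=(0 1 6 9 4 5)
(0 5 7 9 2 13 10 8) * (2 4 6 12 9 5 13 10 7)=(0 13 7 5 2 10 8)(4 6 12 9)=[13, 1, 10, 3, 6, 2, 12, 5, 0, 4, 8, 11, 9, 7]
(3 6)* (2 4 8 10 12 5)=(2 4 8 10 12 5)(3 6)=[0, 1, 4, 6, 8, 2, 3, 7, 10, 9, 12, 11, 5]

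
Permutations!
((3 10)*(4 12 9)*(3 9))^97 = (3 9 12 10 4)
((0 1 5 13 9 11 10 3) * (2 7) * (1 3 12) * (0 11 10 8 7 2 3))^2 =(1 13 10)(3 8)(5 9 12)(7 11)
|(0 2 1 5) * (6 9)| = |(0 2 1 5)(6 9)| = 4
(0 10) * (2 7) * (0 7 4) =(0 10 7 2 4) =[10, 1, 4, 3, 0, 5, 6, 2, 8, 9, 7]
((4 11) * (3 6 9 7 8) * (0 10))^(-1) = (0 10)(3 8 7 9 6)(4 11)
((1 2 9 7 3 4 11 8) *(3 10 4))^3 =((1 2 9 7 10 4 11 8))^3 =(1 7 11 2 10 8 9 4)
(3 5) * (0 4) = [4, 1, 2, 5, 0, 3] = (0 4)(3 5)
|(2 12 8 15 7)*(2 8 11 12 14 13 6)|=12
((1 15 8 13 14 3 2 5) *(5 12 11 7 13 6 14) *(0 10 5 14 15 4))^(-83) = (0 5 4 10 1)(2 12 11 7 13 14 3)(6 15 8)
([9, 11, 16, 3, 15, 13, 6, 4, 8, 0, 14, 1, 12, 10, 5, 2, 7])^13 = [9, 11, 4, 3, 16, 13, 6, 2, 8, 0, 14, 1, 12, 10, 5, 7, 15]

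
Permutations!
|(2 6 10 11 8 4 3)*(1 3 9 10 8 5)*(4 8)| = |(1 3 2 6 4 9 10 11 5)| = 9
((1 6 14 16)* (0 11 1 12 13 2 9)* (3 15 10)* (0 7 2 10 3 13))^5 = (0 16 6 11 12 14 1)(2 7 9)(3 15)(10 13)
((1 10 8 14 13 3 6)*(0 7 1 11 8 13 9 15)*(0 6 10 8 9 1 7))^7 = ((1 8 14)(3 10 13)(6 11 9 15))^7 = (1 8 14)(3 10 13)(6 15 9 11)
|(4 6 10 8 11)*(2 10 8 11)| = |(2 10 11 4 6 8)| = 6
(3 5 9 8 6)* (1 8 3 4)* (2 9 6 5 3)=[0, 8, 9, 3, 1, 6, 4, 7, 5, 2]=(1 8 5 6 4)(2 9)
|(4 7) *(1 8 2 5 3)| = |(1 8 2 5 3)(4 7)| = 10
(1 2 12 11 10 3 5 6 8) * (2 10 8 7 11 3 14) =(1 10 14 2 12 3 5 6 7 11 8) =[0, 10, 12, 5, 4, 6, 7, 11, 1, 9, 14, 8, 3, 13, 2]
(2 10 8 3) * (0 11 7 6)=(0 11 7 6)(2 10 8 3)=[11, 1, 10, 2, 4, 5, 0, 6, 3, 9, 8, 7]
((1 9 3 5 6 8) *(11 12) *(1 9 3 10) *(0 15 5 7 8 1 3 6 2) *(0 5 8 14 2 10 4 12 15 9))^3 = ((0 9 4 12 11 15 8)(1 6)(2 5 10 3 7 14))^3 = (0 12 8 4 15 9 11)(1 6)(2 3)(5 7)(10 14)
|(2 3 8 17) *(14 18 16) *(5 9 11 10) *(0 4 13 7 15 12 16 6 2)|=|(0 4 13 7 15 12 16 14 18 6 2 3 8 17)(5 9 11 10)|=28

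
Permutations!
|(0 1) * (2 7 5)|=6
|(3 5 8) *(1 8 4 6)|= 6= |(1 8 3 5 4 6)|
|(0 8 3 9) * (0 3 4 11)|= 4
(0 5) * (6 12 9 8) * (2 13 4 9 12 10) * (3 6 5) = (0 3 6 10 2 13 4 9 8 5) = [3, 1, 13, 6, 9, 0, 10, 7, 5, 8, 2, 11, 12, 4]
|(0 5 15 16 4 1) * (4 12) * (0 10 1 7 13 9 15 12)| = 18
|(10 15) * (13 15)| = 3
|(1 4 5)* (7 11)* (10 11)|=3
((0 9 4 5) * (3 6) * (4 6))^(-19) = (0 5 4 3 6 9)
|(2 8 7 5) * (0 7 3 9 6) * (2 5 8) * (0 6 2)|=6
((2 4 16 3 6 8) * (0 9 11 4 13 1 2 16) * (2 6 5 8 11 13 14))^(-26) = (0 13 6 4 9 1 11)(3 8)(5 16)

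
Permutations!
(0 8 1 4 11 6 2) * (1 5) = (0 8 5 1 4 11 6 2) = [8, 4, 0, 3, 11, 1, 2, 7, 5, 9, 10, 6]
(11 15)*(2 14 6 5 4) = (2 14 6 5 4)(11 15) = [0, 1, 14, 3, 2, 4, 5, 7, 8, 9, 10, 15, 12, 13, 6, 11]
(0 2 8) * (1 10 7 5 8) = (0 2 1 10 7 5 8) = [2, 10, 1, 3, 4, 8, 6, 5, 0, 9, 7]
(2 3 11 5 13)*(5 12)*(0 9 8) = (0 9 8)(2 3 11 12 5 13) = [9, 1, 3, 11, 4, 13, 6, 7, 0, 8, 10, 12, 5, 2]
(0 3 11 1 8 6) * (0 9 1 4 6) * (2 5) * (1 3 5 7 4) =(0 5 2 7 4 6 9 3 11 1 8) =[5, 8, 7, 11, 6, 2, 9, 4, 0, 3, 10, 1]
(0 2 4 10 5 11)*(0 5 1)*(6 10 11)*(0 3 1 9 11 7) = (0 2 4 7)(1 3)(5 6 10 9 11) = [2, 3, 4, 1, 7, 6, 10, 0, 8, 11, 9, 5]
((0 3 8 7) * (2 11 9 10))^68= (11)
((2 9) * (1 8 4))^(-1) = (1 4 8)(2 9)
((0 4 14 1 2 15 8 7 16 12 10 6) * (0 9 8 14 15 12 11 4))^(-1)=((1 2 12 10 6 9 8 7 16 11 4 15 14))^(-1)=(1 14 15 4 11 16 7 8 9 6 10 12 2)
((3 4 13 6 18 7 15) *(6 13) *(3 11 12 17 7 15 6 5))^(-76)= (3 5 4)(6 18 15 11 12 17 7)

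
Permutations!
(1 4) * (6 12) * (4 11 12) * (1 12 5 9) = (1 11 5 9)(4 12 6) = [0, 11, 2, 3, 12, 9, 4, 7, 8, 1, 10, 5, 6]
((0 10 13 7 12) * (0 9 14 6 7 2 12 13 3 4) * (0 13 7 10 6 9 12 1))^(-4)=(14)(0 4)(1 3)(2 10)(6 13)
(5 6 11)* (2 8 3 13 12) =(2 8 3 13 12)(5 6 11) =[0, 1, 8, 13, 4, 6, 11, 7, 3, 9, 10, 5, 2, 12]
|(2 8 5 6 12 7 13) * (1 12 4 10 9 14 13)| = 9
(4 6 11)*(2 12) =[0, 1, 12, 3, 6, 5, 11, 7, 8, 9, 10, 4, 2] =(2 12)(4 6 11)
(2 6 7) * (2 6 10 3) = (2 10 3)(6 7) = [0, 1, 10, 2, 4, 5, 7, 6, 8, 9, 3]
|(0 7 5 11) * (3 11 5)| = 4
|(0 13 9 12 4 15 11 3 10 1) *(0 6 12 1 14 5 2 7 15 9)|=40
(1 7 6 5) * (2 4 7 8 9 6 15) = (1 8 9 6 5)(2 4 7 15) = [0, 8, 4, 3, 7, 1, 5, 15, 9, 6, 10, 11, 12, 13, 14, 2]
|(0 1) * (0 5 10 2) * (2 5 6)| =|(0 1 6 2)(5 10)| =4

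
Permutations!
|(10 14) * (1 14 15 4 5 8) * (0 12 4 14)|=6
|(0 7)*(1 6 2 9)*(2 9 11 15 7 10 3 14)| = 24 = |(0 10 3 14 2 11 15 7)(1 6 9)|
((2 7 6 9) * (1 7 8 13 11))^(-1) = ((1 7 6 9 2 8 13 11))^(-1) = (1 11 13 8 2 9 6 7)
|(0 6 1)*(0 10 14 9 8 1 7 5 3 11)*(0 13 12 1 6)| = 12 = |(1 10 14 9 8 6 7 5 3 11 13 12)|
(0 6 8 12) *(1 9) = [6, 9, 2, 3, 4, 5, 8, 7, 12, 1, 10, 11, 0] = (0 6 8 12)(1 9)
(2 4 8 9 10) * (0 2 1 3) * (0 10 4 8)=(0 2 8 9 4)(1 3 10)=[2, 3, 8, 10, 0, 5, 6, 7, 9, 4, 1]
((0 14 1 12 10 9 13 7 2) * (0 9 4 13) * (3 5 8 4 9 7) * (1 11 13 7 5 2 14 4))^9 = (0 8 11 9 5 14 10 2 7 12 3 4 1 13)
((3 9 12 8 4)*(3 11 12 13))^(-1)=(3 13 9)(4 8 12 11)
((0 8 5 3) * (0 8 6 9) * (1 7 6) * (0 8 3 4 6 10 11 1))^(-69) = ((1 7 10 11)(4 6 9 8 5))^(-69) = (1 11 10 7)(4 6 9 8 5)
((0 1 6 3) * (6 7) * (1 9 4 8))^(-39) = (0 9 4 8 1 7 6 3)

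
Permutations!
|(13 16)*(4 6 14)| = 6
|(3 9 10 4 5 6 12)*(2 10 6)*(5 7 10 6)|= 6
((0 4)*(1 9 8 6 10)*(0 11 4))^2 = ((1 9 8 6 10)(4 11))^2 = (11)(1 8 10 9 6)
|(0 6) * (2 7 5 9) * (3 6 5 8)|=|(0 5 9 2 7 8 3 6)|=8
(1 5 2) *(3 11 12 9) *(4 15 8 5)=(1 4 15 8 5 2)(3 11 12 9)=[0, 4, 1, 11, 15, 2, 6, 7, 5, 3, 10, 12, 9, 13, 14, 8]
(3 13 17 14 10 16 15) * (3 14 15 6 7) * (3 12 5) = (3 13 17 15 14 10 16 6 7 12 5) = [0, 1, 2, 13, 4, 3, 7, 12, 8, 9, 16, 11, 5, 17, 10, 14, 6, 15]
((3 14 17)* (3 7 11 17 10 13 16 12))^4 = (3 16 10)(7 11 17)(12 13 14)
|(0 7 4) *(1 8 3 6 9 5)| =|(0 7 4)(1 8 3 6 9 5)| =6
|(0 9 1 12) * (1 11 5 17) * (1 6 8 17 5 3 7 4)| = 24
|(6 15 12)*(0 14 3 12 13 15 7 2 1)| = |(0 14 3 12 6 7 2 1)(13 15)| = 8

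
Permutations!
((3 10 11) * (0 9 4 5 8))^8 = (0 5 9 8 4)(3 11 10)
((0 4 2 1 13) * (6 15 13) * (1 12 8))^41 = (0 1 4 6 2 15 12 13 8)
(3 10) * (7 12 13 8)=(3 10)(7 12 13 8)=[0, 1, 2, 10, 4, 5, 6, 12, 7, 9, 3, 11, 13, 8]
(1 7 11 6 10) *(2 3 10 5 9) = (1 7 11 6 5 9 2 3 10) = [0, 7, 3, 10, 4, 9, 5, 11, 8, 2, 1, 6]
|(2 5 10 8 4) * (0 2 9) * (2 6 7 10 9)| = 9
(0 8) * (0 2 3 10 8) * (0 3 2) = (0 3 10 8) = [3, 1, 2, 10, 4, 5, 6, 7, 0, 9, 8]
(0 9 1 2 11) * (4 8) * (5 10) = (0 9 1 2 11)(4 8)(5 10) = [9, 2, 11, 3, 8, 10, 6, 7, 4, 1, 5, 0]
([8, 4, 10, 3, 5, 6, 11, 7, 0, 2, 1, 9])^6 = (1 2 11 5)(4 10 9 6)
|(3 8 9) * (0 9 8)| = |(0 9 3)| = 3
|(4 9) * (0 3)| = 2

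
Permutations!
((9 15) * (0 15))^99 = ((0 15 9))^99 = (15)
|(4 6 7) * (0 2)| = 6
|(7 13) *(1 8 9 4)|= 4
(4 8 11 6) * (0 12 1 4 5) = (0 12 1 4 8 11 6 5) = [12, 4, 2, 3, 8, 0, 5, 7, 11, 9, 10, 6, 1]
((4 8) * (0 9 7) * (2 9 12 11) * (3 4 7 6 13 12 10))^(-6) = ((0 10 3 4 8 7)(2 9 6 13 12 11))^(-6) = (13)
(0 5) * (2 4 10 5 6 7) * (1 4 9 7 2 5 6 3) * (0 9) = (0 3 1 4 10 6 2)(5 9 7) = [3, 4, 0, 1, 10, 9, 2, 5, 8, 7, 6]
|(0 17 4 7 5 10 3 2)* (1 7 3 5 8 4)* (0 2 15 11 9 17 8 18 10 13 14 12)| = |(0 8 4 3 15 11 9 17 1 7 18 10 5 13 14 12)| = 16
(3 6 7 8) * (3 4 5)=[0, 1, 2, 6, 5, 3, 7, 8, 4]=(3 6 7 8 4 5)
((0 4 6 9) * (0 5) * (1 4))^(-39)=((0 1 4 6 9 5))^(-39)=(0 6)(1 9)(4 5)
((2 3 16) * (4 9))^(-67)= ((2 3 16)(4 9))^(-67)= (2 16 3)(4 9)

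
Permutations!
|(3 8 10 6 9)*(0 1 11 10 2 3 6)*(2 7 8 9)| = 4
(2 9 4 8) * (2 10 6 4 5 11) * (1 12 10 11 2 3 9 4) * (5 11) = [0, 12, 4, 9, 8, 2, 1, 7, 5, 11, 6, 3, 10] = (1 12 10 6)(2 4 8 5)(3 9 11)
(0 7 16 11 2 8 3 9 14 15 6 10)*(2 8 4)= (0 7 16 11 8 3 9 14 15 6 10)(2 4)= [7, 1, 4, 9, 2, 5, 10, 16, 3, 14, 0, 8, 12, 13, 15, 6, 11]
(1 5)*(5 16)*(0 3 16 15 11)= (0 3 16 5 1 15 11)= [3, 15, 2, 16, 4, 1, 6, 7, 8, 9, 10, 0, 12, 13, 14, 11, 5]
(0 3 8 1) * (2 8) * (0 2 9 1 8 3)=(1 2 3 9)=[0, 2, 3, 9, 4, 5, 6, 7, 8, 1]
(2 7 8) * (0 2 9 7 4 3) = (0 2 4 3)(7 8 9) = [2, 1, 4, 0, 3, 5, 6, 8, 9, 7]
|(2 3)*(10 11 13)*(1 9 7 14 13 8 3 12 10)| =|(1 9 7 14 13)(2 12 10 11 8 3)| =30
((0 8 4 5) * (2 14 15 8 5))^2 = (2 15 4 14 8)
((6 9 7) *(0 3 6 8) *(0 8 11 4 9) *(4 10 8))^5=(0 6 3)(4 8 10 11 7 9)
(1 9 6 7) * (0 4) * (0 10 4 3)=(0 3)(1 9 6 7)(4 10)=[3, 9, 2, 0, 10, 5, 7, 1, 8, 6, 4]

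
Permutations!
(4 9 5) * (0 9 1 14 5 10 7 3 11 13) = (0 9 10 7 3 11 13)(1 14 5 4) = [9, 14, 2, 11, 1, 4, 6, 3, 8, 10, 7, 13, 12, 0, 5]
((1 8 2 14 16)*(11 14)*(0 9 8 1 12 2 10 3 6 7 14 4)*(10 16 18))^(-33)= ((0 9 8 16 12 2 11 4)(3 6 7 14 18 10))^(-33)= (0 4 11 2 12 16 8 9)(3 14)(6 18)(7 10)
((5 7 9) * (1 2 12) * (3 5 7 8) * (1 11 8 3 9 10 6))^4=((1 2 12 11 8 9 7 10 6)(3 5))^4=(1 8 6 11 10 12 7 2 9)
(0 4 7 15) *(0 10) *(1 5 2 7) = (0 4 1 5 2 7 15 10) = [4, 5, 7, 3, 1, 2, 6, 15, 8, 9, 0, 11, 12, 13, 14, 10]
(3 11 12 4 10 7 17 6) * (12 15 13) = (3 11 15 13 12 4 10 7 17 6) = [0, 1, 2, 11, 10, 5, 3, 17, 8, 9, 7, 15, 4, 12, 14, 13, 16, 6]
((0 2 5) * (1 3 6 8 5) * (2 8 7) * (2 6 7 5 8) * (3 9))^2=(0 1 3 6)(2 9 7 5)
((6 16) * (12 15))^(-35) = (6 16)(12 15)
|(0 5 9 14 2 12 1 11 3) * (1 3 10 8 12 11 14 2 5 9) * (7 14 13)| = |(0 9 2 11 10 8 12 3)(1 13 7 14 5)| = 40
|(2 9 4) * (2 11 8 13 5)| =7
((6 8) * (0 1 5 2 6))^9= ((0 1 5 2 6 8))^9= (0 2)(1 6)(5 8)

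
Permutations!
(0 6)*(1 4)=[6, 4, 2, 3, 1, 5, 0]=(0 6)(1 4)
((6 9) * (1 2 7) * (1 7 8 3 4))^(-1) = ((1 2 8 3 4)(6 9))^(-1) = (1 4 3 8 2)(6 9)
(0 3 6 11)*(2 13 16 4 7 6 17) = (0 3 17 2 13 16 4 7 6 11) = [3, 1, 13, 17, 7, 5, 11, 6, 8, 9, 10, 0, 12, 16, 14, 15, 4, 2]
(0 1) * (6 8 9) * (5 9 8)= (0 1)(5 9 6)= [1, 0, 2, 3, 4, 9, 5, 7, 8, 6]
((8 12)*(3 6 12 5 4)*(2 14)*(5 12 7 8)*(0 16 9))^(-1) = (0 9 16)(2 14)(3 4 5 12 8 7 6)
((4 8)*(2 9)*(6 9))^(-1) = (2 9 6)(4 8)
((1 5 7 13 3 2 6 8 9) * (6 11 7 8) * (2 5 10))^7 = (1 5 7 10 8 13 2 9 3 11)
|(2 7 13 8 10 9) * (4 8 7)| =|(2 4 8 10 9)(7 13)| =10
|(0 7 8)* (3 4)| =|(0 7 8)(3 4)| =6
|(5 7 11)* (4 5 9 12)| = |(4 5 7 11 9 12)| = 6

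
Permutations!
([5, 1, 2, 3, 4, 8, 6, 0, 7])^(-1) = [7, 1, 2, 3, 4, 0, 6, 8, 5]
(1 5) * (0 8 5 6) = (0 8 5 1 6) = [8, 6, 2, 3, 4, 1, 0, 7, 5]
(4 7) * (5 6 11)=(4 7)(5 6 11)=[0, 1, 2, 3, 7, 6, 11, 4, 8, 9, 10, 5]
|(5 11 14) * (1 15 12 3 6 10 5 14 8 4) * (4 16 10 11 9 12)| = 9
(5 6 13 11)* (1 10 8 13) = (1 10 8 13 11 5 6) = [0, 10, 2, 3, 4, 6, 1, 7, 13, 9, 8, 5, 12, 11]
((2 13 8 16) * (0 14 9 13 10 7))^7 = (0 10 16 13 14 7 2 8 9)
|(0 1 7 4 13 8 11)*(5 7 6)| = |(0 1 6 5 7 4 13 8 11)| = 9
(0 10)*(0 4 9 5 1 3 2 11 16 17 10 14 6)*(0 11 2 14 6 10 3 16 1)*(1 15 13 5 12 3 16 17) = [6, 17, 2, 14, 9, 0, 11, 7, 8, 12, 4, 15, 3, 5, 10, 13, 1, 16] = (0 6 11 15 13 5)(1 17 16)(3 14 10 4 9 12)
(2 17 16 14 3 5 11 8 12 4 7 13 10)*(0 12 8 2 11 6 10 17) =(0 12 4 7 13 17 16 14 3 5 6 10 11 2) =[12, 1, 0, 5, 7, 6, 10, 13, 8, 9, 11, 2, 4, 17, 3, 15, 14, 16]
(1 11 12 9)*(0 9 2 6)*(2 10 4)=(0 9 1 11 12 10 4 2 6)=[9, 11, 6, 3, 2, 5, 0, 7, 8, 1, 4, 12, 10]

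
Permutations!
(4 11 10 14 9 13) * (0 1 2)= (0 1 2)(4 11 10 14 9 13)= [1, 2, 0, 3, 11, 5, 6, 7, 8, 13, 14, 10, 12, 4, 9]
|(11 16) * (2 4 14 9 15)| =10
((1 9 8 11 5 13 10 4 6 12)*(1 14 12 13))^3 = ((1 9 8 11 5)(4 6 13 10)(12 14))^3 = (1 11 9 5 8)(4 10 13 6)(12 14)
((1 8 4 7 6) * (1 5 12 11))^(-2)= (1 12 6 4)(5 7 8 11)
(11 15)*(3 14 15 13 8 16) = (3 14 15 11 13 8 16) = [0, 1, 2, 14, 4, 5, 6, 7, 16, 9, 10, 13, 12, 8, 15, 11, 3]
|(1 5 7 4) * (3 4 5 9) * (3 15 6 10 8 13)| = |(1 9 15 6 10 8 13 3 4)(5 7)| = 18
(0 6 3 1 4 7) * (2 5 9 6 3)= (0 3 1 4 7)(2 5 9 6)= [3, 4, 5, 1, 7, 9, 2, 0, 8, 6]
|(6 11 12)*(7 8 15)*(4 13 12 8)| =8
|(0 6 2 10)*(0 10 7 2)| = |(10)(0 6)(2 7)| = 2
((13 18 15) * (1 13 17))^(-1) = ((1 13 18 15 17))^(-1) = (1 17 15 18 13)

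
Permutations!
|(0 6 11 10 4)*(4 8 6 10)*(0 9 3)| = 8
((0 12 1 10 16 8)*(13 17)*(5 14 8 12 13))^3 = ((0 13 17 5 14 8)(1 10 16 12))^3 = (0 5)(1 12 16 10)(8 17)(13 14)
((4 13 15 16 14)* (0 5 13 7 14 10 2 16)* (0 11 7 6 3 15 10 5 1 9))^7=((0 1 9)(2 16 5 13 10)(3 15 11 7 14 4 6))^7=(0 1 9)(2 5 10 16 13)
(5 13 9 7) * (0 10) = [10, 1, 2, 3, 4, 13, 6, 5, 8, 7, 0, 11, 12, 9] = (0 10)(5 13 9 7)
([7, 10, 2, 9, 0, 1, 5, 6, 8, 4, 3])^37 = [7, 10, 2, 9, 0, 1, 5, 6, 8, 4, 3]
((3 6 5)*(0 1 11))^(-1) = (0 11 1)(3 5 6) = ((0 1 11)(3 6 5))^(-1)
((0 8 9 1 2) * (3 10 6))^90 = ((0 8 9 1 2)(3 10 6))^90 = (10)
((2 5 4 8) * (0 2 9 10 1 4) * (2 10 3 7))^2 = ((0 10 1 4 8 9 3 7 2 5))^2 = (0 1 8 3 2)(4 9 7 5 10)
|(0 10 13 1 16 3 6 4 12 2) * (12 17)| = 11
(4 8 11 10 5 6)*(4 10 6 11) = (4 8)(5 11 6 10) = [0, 1, 2, 3, 8, 11, 10, 7, 4, 9, 5, 6]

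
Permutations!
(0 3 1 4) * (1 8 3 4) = (0 4)(3 8) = [4, 1, 2, 8, 0, 5, 6, 7, 3]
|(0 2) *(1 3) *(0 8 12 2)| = 6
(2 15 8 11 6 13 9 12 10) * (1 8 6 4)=(1 8 11 4)(2 15 6 13 9 12 10)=[0, 8, 15, 3, 1, 5, 13, 7, 11, 12, 2, 4, 10, 9, 14, 6]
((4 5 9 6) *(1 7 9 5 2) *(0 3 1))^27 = (0 7 4 3 9 2 1 6)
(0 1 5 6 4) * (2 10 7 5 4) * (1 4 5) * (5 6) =(0 4)(1 6 2 10 7) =[4, 6, 10, 3, 0, 5, 2, 1, 8, 9, 7]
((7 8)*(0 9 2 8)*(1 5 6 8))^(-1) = (0 7 8 6 5 1 2 9)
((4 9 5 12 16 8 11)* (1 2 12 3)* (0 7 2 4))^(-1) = ((0 7 2 12 16 8 11)(1 4 9 5 3))^(-1) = (0 11 8 16 12 2 7)(1 3 5 9 4)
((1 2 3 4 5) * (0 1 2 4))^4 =((0 1 4 5 2 3))^4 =(0 2 4)(1 3 5)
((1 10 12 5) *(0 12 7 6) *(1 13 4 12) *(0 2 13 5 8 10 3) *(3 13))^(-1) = (0 3 2 6 7 10 8 12 4 13 1)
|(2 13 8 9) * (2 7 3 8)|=4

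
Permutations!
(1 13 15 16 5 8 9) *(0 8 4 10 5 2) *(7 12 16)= (0 8 9 1 13 15 7 12 16 2)(4 10 5)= [8, 13, 0, 3, 10, 4, 6, 12, 9, 1, 5, 11, 16, 15, 14, 7, 2]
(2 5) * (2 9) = (2 5 9) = [0, 1, 5, 3, 4, 9, 6, 7, 8, 2]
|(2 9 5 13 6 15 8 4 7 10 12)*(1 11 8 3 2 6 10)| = 45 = |(1 11 8 4 7)(2 9 5 13 10 12 6 15 3)|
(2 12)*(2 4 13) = (2 12 4 13) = [0, 1, 12, 3, 13, 5, 6, 7, 8, 9, 10, 11, 4, 2]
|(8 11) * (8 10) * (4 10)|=|(4 10 8 11)|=4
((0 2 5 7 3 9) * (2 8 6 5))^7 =((0 8 6 5 7 3 9))^7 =(9)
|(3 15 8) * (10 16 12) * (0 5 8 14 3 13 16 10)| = 6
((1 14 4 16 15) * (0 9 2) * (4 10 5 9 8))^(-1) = ((0 8 4 16 15 1 14 10 5 9 2))^(-1) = (0 2 9 5 10 14 1 15 16 4 8)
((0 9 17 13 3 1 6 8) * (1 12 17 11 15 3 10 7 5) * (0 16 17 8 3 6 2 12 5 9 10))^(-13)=(0 9 6 1 8 13 7 15 5 12 17 10 11 3 2 16)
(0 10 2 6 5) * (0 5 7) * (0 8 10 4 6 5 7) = [4, 1, 5, 3, 6, 7, 0, 8, 10, 9, 2] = (0 4 6)(2 5 7 8 10)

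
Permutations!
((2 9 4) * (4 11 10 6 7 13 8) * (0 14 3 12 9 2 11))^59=((0 14 3 12 9)(4 11 10 6 7 13 8))^59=(0 9 12 3 14)(4 6 8 10 13 11 7)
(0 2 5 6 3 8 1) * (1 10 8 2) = (0 1)(2 5 6 3)(8 10) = [1, 0, 5, 2, 4, 6, 3, 7, 10, 9, 8]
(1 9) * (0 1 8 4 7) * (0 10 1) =(1 9 8 4 7 10) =[0, 9, 2, 3, 7, 5, 6, 10, 4, 8, 1]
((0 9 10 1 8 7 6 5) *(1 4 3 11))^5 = (0 11 5 3 6 4 7 10 8 9 1)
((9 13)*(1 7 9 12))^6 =(1 7 9 13 12)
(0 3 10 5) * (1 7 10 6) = (0 3 6 1 7 10 5) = [3, 7, 2, 6, 4, 0, 1, 10, 8, 9, 5]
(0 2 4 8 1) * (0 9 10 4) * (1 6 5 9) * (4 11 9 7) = (0 2)(4 8 6 5 7)(9 10 11) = [2, 1, 0, 3, 8, 7, 5, 4, 6, 10, 11, 9]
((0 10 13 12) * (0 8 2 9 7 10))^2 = (2 7 13 8 9 10 12)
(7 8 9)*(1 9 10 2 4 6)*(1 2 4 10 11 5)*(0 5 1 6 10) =(0 5 6 2)(1 9 7 8 11)(4 10) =[5, 9, 0, 3, 10, 6, 2, 8, 11, 7, 4, 1]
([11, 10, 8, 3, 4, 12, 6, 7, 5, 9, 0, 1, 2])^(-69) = [10, 11, 12, 3, 4, 8, 6, 7, 2, 9, 1, 0, 5]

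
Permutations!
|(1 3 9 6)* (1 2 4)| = 6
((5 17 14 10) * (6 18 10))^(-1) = (5 10 18 6 14 17)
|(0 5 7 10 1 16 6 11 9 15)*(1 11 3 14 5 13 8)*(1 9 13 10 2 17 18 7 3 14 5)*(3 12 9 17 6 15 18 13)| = |(0 10 11 3 5 12 9 18 7 2 6 14 1 16 15)(8 17 13)| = 15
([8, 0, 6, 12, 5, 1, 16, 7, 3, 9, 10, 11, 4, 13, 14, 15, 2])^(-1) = (0 1 5 4 12 3 8)(2 16 6)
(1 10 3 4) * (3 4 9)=(1 10 4)(3 9)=[0, 10, 2, 9, 1, 5, 6, 7, 8, 3, 4]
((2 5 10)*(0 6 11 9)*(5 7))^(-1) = (0 9 11 6)(2 10 5 7)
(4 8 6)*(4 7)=(4 8 6 7)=[0, 1, 2, 3, 8, 5, 7, 4, 6]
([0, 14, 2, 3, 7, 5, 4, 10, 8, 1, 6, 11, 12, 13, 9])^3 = [0, 1, 2, 3, 6, 5, 10, 4, 8, 9, 7, 11, 12, 13, 14]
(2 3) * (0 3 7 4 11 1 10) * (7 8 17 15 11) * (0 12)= (0 3 2 8 17 15 11 1 10 12)(4 7)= [3, 10, 8, 2, 7, 5, 6, 4, 17, 9, 12, 1, 0, 13, 14, 11, 16, 15]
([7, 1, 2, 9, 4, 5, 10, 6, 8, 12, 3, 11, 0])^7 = [0, 1, 2, 3, 4, 5, 6, 7, 8, 9, 10, 11, 12]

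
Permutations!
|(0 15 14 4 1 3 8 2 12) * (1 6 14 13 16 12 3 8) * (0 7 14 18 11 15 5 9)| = |(0 5 9)(1 8 2 3)(4 6 18 11 15 13 16 12 7 14)| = 60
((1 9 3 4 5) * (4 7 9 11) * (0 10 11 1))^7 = (0 11 5 10 4)(3 7 9)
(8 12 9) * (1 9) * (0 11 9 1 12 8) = (12)(0 11 9) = [11, 1, 2, 3, 4, 5, 6, 7, 8, 0, 10, 9, 12]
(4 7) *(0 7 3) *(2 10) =(0 7 4 3)(2 10) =[7, 1, 10, 0, 3, 5, 6, 4, 8, 9, 2]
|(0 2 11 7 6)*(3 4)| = 10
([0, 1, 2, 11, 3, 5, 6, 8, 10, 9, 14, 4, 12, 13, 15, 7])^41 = [0, 1, 2, 4, 11, 5, 6, 8, 10, 9, 14, 3, 12, 13, 15, 7]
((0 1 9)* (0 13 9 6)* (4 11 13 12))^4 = ((0 1 6)(4 11 13 9 12))^4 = (0 1 6)(4 12 9 13 11)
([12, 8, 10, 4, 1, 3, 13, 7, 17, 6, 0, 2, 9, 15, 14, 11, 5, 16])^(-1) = (0 10 2 11 15 13 6 9 12)(1 4 3 5 16 17 8)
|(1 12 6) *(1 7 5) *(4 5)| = 6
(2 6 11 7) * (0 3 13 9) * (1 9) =(0 3 13 1 9)(2 6 11 7) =[3, 9, 6, 13, 4, 5, 11, 2, 8, 0, 10, 7, 12, 1]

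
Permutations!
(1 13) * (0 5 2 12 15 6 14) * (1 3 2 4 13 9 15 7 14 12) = [5, 9, 1, 2, 13, 4, 12, 14, 8, 15, 10, 11, 7, 3, 0, 6] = (0 5 4 13 3 2 1 9 15 6 12 7 14)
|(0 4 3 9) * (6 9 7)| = 6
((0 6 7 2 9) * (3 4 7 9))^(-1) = ((0 6 9)(2 3 4 7))^(-1) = (0 9 6)(2 7 4 3)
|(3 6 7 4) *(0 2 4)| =|(0 2 4 3 6 7)| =6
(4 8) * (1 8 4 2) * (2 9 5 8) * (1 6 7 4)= (1 2 6 7 4)(5 8 9)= [0, 2, 6, 3, 1, 8, 7, 4, 9, 5]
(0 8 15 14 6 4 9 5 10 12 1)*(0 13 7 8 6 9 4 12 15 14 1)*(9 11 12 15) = (0 6 15 1 13 7 8 14 11 12)(5 10 9) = [6, 13, 2, 3, 4, 10, 15, 8, 14, 5, 9, 12, 0, 7, 11, 1]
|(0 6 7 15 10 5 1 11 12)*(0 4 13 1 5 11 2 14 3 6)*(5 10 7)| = 22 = |(1 2 14 3 6 5 10 11 12 4 13)(7 15)|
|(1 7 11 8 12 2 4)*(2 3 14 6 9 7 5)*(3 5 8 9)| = |(1 8 12 5 2 4)(3 14 6)(7 11 9)| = 6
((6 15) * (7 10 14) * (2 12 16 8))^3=((2 12 16 8)(6 15)(7 10 14))^3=(2 8 16 12)(6 15)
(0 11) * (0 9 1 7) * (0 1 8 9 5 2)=(0 11 5 2)(1 7)(8 9)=[11, 7, 0, 3, 4, 2, 6, 1, 9, 8, 10, 5]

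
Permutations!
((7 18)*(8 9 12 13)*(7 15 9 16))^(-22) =((7 18 15 9 12 13 8 16))^(-22) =(7 15 12 8)(9 13 16 18)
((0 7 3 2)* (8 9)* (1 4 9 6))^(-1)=(0 2 3 7)(1 6 8 9 4)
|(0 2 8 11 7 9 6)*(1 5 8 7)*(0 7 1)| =|(0 2 1 5 8 11)(6 7 9)| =6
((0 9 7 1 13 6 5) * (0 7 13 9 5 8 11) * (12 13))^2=(0 7 9 13 8)(1 12 6 11 5)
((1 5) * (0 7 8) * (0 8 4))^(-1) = (8)(0 4 7)(1 5)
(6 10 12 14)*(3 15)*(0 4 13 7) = [4, 1, 2, 15, 13, 5, 10, 0, 8, 9, 12, 11, 14, 7, 6, 3] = (0 4 13 7)(3 15)(6 10 12 14)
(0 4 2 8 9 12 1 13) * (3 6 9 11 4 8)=[8, 13, 3, 6, 2, 5, 9, 7, 11, 12, 10, 4, 1, 0]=(0 8 11 4 2 3 6 9 12 1 13)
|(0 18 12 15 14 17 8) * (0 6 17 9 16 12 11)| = |(0 18 11)(6 17 8)(9 16 12 15 14)| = 15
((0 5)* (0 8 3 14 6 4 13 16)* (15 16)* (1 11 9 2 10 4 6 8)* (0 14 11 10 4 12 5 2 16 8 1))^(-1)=((0 2 4 13 15 8 3 11 9 16 14 1 10 12 5))^(-1)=(0 5 12 10 1 14 16 9 11 3 8 15 13 4 2)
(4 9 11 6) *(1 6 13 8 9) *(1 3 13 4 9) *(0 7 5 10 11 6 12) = (0 7 5 10 11 4 3 13 8 1 12)(6 9) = [7, 12, 2, 13, 3, 10, 9, 5, 1, 6, 11, 4, 0, 8]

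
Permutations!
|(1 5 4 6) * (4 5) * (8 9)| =6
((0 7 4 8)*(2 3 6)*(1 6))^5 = ((0 7 4 8)(1 6 2 3))^5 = (0 7 4 8)(1 6 2 3)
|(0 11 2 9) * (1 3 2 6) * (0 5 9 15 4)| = |(0 11 6 1 3 2 15 4)(5 9)| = 8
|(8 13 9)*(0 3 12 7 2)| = 15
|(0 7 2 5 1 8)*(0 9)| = |(0 7 2 5 1 8 9)| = 7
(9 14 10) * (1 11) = (1 11)(9 14 10) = [0, 11, 2, 3, 4, 5, 6, 7, 8, 14, 9, 1, 12, 13, 10]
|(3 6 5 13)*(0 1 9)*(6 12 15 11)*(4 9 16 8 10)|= |(0 1 16 8 10 4 9)(3 12 15 11 6 5 13)|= 7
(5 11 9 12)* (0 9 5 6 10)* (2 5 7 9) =[2, 1, 5, 3, 4, 11, 10, 9, 8, 12, 0, 7, 6] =(0 2 5 11 7 9 12 6 10)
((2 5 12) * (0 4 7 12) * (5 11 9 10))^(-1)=(0 5 10 9 11 2 12 7 4)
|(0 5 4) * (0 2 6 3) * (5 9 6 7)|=4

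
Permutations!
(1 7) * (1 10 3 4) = [0, 7, 2, 4, 1, 5, 6, 10, 8, 9, 3] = (1 7 10 3 4)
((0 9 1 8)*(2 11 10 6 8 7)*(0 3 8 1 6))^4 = ((0 9 6 1 7 2 11 10)(3 8))^4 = (0 7)(1 10)(2 9)(6 11)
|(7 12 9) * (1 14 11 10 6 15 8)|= 21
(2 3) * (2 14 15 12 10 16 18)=[0, 1, 3, 14, 4, 5, 6, 7, 8, 9, 16, 11, 10, 13, 15, 12, 18, 17, 2]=(2 3 14 15 12 10 16 18)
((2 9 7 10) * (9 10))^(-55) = (2 10)(7 9)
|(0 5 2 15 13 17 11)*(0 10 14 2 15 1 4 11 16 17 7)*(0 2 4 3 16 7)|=|(0 5 15 13)(1 3 16 17 7 2)(4 11 10 14)|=12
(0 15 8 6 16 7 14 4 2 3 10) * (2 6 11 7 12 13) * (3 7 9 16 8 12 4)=(0 15 12 13 2 7 14 3 10)(4 6 8 11 9 16)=[15, 1, 7, 10, 6, 5, 8, 14, 11, 16, 0, 9, 13, 2, 3, 12, 4]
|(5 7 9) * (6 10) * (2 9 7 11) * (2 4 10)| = |(2 9 5 11 4 10 6)| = 7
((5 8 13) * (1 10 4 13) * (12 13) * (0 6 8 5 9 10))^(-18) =(0 8)(1 6)(4 13 10 12 9) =((0 6 8 1)(4 12 13 9 10))^(-18)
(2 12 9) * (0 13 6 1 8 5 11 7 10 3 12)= (0 13 6 1 8 5 11 7 10 3 12 9 2)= [13, 8, 0, 12, 4, 11, 1, 10, 5, 2, 3, 7, 9, 6]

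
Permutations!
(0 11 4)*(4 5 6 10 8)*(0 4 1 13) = (0 11 5 6 10 8 1 13) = [11, 13, 2, 3, 4, 6, 10, 7, 1, 9, 8, 5, 12, 0]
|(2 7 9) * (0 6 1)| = 3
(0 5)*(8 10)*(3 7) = (0 5)(3 7)(8 10) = [5, 1, 2, 7, 4, 0, 6, 3, 10, 9, 8]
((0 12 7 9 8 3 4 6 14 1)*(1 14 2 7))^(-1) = (14)(0 1 12)(2 6 4 3 8 9 7)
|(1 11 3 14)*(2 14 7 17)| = |(1 11 3 7 17 2 14)| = 7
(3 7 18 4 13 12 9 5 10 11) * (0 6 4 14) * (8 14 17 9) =(0 6 4 13 12 8 14)(3 7 18 17 9 5 10 11) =[6, 1, 2, 7, 13, 10, 4, 18, 14, 5, 11, 3, 8, 12, 0, 15, 16, 9, 17]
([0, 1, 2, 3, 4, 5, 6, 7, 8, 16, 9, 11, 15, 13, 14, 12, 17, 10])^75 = (9 10 17 16)(12 15)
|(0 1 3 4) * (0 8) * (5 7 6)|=15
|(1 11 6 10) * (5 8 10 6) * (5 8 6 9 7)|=4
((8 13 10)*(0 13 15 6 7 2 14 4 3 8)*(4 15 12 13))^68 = ((0 4 3 8 12 13 10)(2 14 15 6 7))^68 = (0 13 8 4 10 12 3)(2 6 14 7 15)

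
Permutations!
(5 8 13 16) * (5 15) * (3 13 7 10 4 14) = [0, 1, 2, 13, 14, 8, 6, 10, 7, 9, 4, 11, 12, 16, 3, 5, 15] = (3 13 16 15 5 8 7 10 4 14)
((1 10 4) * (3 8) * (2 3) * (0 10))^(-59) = (0 10 4 1)(2 3 8)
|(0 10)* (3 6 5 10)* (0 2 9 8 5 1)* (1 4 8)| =|(0 3 6 4 8 5 10 2 9 1)| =10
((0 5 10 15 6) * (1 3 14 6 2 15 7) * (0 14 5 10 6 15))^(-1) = ((0 10 7 1 3 5 6 14 15 2))^(-1) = (0 2 15 14 6 5 3 1 7 10)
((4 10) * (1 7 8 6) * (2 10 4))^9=(1 7 8 6)(2 10)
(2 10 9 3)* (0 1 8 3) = [1, 8, 10, 2, 4, 5, 6, 7, 3, 0, 9] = (0 1 8 3 2 10 9)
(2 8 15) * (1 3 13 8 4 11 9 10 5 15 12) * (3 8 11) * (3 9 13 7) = (1 8 12)(2 4 9 10 5 15)(3 7)(11 13) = [0, 8, 4, 7, 9, 15, 6, 3, 12, 10, 5, 13, 1, 11, 14, 2]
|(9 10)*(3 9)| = 3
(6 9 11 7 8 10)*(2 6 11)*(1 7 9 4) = (1 7 8 10 11 9 2 6 4) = [0, 7, 6, 3, 1, 5, 4, 8, 10, 2, 11, 9]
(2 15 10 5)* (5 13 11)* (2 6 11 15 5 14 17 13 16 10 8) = (2 5 6 11 14 17 13 15 8)(10 16) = [0, 1, 5, 3, 4, 6, 11, 7, 2, 9, 16, 14, 12, 15, 17, 8, 10, 13]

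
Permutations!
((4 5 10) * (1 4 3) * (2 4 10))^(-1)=((1 10 3)(2 4 5))^(-1)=(1 3 10)(2 5 4)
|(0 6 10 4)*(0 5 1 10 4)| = |(0 6 4 5 1 10)| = 6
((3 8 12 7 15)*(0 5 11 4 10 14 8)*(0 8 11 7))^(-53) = (0 15 12 7 8 5 3)(4 11 14 10)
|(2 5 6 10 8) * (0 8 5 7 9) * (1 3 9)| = 21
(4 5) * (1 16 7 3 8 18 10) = (1 16 7 3 8 18 10)(4 5) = [0, 16, 2, 8, 5, 4, 6, 3, 18, 9, 1, 11, 12, 13, 14, 15, 7, 17, 10]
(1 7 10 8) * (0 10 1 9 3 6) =(0 10 8 9 3 6)(1 7) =[10, 7, 2, 6, 4, 5, 0, 1, 9, 3, 8]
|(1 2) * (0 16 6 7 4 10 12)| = 14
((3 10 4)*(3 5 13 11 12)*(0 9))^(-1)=((0 9)(3 10 4 5 13 11 12))^(-1)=(0 9)(3 12 11 13 5 4 10)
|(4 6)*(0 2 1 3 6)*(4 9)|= |(0 2 1 3 6 9 4)|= 7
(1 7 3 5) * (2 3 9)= (1 7 9 2 3 5)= [0, 7, 3, 5, 4, 1, 6, 9, 8, 2]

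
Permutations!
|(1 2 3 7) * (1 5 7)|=6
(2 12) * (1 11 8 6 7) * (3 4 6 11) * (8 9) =(1 3 4 6 7)(2 12)(8 11 9) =[0, 3, 12, 4, 6, 5, 7, 1, 11, 8, 10, 9, 2]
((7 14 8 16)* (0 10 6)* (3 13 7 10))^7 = (0 10 8 7 3 6 16 14 13)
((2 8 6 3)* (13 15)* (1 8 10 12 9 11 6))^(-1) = (1 8)(2 3 6 11 9 12 10)(13 15)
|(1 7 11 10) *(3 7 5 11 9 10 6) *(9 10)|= 7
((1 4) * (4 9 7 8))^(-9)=(1 9 7 8 4)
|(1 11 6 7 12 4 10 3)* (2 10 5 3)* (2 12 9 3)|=|(1 11 6 7 9 3)(2 10 12 4 5)|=30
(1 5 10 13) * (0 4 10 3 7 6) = (0 4 10 13 1 5 3 7 6) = [4, 5, 2, 7, 10, 3, 0, 6, 8, 9, 13, 11, 12, 1]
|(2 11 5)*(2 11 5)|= |(2 5 11)|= 3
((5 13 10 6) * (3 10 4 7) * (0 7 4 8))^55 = ((0 7 3 10 6 5 13 8))^55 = (0 8 13 5 6 10 3 7)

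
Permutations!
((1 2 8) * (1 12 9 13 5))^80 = (1 12 5 8 13 2 9)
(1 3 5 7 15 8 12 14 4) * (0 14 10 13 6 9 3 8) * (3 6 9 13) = (0 14 4 1 8 12 10 3 5 7 15)(6 13 9) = [14, 8, 2, 5, 1, 7, 13, 15, 12, 6, 3, 11, 10, 9, 4, 0]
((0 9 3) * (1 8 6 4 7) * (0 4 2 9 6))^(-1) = ((0 6 2 9 3 4 7 1 8))^(-1) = (0 8 1 7 4 3 9 2 6)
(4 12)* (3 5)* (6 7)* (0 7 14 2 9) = [7, 1, 9, 5, 12, 3, 14, 6, 8, 0, 10, 11, 4, 13, 2] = (0 7 6 14 2 9)(3 5)(4 12)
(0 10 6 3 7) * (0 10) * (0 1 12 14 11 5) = (0 1 12 14 11 5)(3 7 10 6) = [1, 12, 2, 7, 4, 0, 3, 10, 8, 9, 6, 5, 14, 13, 11]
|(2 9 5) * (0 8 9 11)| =6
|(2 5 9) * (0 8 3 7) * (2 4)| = |(0 8 3 7)(2 5 9 4)| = 4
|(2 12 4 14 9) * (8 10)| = |(2 12 4 14 9)(8 10)| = 10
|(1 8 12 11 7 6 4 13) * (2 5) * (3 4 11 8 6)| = 14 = |(1 6 11 7 3 4 13)(2 5)(8 12)|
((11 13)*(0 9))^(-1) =((0 9)(11 13))^(-1) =(0 9)(11 13)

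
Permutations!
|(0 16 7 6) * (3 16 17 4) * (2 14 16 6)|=|(0 17 4 3 6)(2 14 16 7)|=20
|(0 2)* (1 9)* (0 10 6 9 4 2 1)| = 7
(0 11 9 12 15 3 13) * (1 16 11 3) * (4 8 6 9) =(0 3 13)(1 16 11 4 8 6 9 12 15) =[3, 16, 2, 13, 8, 5, 9, 7, 6, 12, 10, 4, 15, 0, 14, 1, 11]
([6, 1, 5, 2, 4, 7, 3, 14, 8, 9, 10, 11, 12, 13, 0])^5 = [7, 1, 6, 0, 4, 3, 14, 2, 8, 9, 10, 11, 12, 13, 5]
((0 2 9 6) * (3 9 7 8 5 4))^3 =(0 8 3)(2 5 9)(4 6 7)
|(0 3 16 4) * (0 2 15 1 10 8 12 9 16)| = |(0 3)(1 10 8 12 9 16 4 2 15)| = 18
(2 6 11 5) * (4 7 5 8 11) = [0, 1, 6, 3, 7, 2, 4, 5, 11, 9, 10, 8] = (2 6 4 7 5)(8 11)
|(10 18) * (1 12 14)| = |(1 12 14)(10 18)| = 6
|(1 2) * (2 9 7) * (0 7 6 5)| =|(0 7 2 1 9 6 5)| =7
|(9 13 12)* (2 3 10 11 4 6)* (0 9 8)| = |(0 9 13 12 8)(2 3 10 11 4 6)| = 30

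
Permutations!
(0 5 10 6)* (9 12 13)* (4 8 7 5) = [4, 1, 2, 3, 8, 10, 0, 5, 7, 12, 6, 11, 13, 9] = (0 4 8 7 5 10 6)(9 12 13)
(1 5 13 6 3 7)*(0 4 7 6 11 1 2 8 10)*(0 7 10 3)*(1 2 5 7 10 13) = (0 4 13 11 2 8 3 6)(1 7 5) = [4, 7, 8, 6, 13, 1, 0, 5, 3, 9, 10, 2, 12, 11]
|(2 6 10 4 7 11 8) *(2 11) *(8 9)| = |(2 6 10 4 7)(8 11 9)| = 15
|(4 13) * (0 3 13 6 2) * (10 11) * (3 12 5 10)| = |(0 12 5 10 11 3 13 4 6 2)| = 10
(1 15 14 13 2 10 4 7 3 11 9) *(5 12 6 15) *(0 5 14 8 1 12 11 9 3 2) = (0 5 11 3 9 12 6 15 8 1 14 13)(2 10 4 7) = [5, 14, 10, 9, 7, 11, 15, 2, 1, 12, 4, 3, 6, 0, 13, 8]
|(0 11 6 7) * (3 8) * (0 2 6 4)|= 6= |(0 11 4)(2 6 7)(3 8)|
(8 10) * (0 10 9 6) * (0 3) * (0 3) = (0 10 8 9 6) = [10, 1, 2, 3, 4, 5, 0, 7, 9, 6, 8]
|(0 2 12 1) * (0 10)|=|(0 2 12 1 10)|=5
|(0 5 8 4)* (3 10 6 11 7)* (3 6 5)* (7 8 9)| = |(0 3 10 5 9 7 6 11 8 4)| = 10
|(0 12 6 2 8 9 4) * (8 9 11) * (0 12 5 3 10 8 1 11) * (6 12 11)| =30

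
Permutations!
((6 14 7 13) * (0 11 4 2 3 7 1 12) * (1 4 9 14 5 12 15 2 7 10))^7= (0 6 4 11 5 7 9 12 13 14)(1 2 10 15 3)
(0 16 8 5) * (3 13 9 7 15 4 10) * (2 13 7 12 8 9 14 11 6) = (0 16 9 12 8 5)(2 13 14 11 6)(3 7 15 4 10) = [16, 1, 13, 7, 10, 0, 2, 15, 5, 12, 3, 6, 8, 14, 11, 4, 9]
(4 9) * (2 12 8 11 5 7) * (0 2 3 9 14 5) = [2, 1, 12, 9, 14, 7, 6, 3, 11, 4, 10, 0, 8, 13, 5] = (0 2 12 8 11)(3 9 4 14 5 7)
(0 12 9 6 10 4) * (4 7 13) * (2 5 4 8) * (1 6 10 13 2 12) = (0 1 6 13 8 12 9 10 7 2 5 4) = [1, 6, 5, 3, 0, 4, 13, 2, 12, 10, 7, 11, 9, 8]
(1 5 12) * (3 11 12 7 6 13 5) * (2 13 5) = (1 3 11 12)(2 13)(5 7 6) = [0, 3, 13, 11, 4, 7, 5, 6, 8, 9, 10, 12, 1, 2]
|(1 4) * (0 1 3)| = 4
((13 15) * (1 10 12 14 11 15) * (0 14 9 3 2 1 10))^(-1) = ((0 14 11 15 13 10 12 9 3 2 1))^(-1) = (0 1 2 3 9 12 10 13 15 11 14)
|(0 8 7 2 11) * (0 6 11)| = 4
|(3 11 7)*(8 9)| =|(3 11 7)(8 9)| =6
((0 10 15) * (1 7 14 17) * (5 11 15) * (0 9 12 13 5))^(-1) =((0 10)(1 7 14 17)(5 11 15 9 12 13))^(-1) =(0 10)(1 17 14 7)(5 13 12 9 15 11)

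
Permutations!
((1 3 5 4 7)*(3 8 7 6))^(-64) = (1 7 8)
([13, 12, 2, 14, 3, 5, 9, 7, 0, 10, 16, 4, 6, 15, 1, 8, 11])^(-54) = [15, 11, 2, 10, 9, 5, 3, 7, 13, 14, 1, 6, 4, 8, 16, 0, 12]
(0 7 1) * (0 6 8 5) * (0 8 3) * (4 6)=[7, 4, 2, 0, 6, 8, 3, 1, 5]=(0 7 1 4 6 3)(5 8)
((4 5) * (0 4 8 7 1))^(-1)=(0 1 7 8 5 4)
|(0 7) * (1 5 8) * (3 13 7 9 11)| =6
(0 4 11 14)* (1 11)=(0 4 1 11 14)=[4, 11, 2, 3, 1, 5, 6, 7, 8, 9, 10, 14, 12, 13, 0]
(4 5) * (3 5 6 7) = (3 5 4 6 7) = [0, 1, 2, 5, 6, 4, 7, 3]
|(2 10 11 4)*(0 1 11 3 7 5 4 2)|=|(0 1 11 2 10 3 7 5 4)|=9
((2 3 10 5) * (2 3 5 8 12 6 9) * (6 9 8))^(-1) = (2 9 12 8 6 10 3 5)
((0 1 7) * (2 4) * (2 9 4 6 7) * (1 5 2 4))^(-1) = ((0 5 2 6 7)(1 4 9))^(-1) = (0 7 6 2 5)(1 9 4)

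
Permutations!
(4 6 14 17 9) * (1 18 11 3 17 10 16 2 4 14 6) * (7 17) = (1 18 11 3 7 17 9 14 10 16 2 4) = [0, 18, 4, 7, 1, 5, 6, 17, 8, 14, 16, 3, 12, 13, 10, 15, 2, 9, 11]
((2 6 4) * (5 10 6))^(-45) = ((2 5 10 6 4))^(-45) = (10)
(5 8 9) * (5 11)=(5 8 9 11)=[0, 1, 2, 3, 4, 8, 6, 7, 9, 11, 10, 5]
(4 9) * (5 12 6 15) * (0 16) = (0 16)(4 9)(5 12 6 15) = [16, 1, 2, 3, 9, 12, 15, 7, 8, 4, 10, 11, 6, 13, 14, 5, 0]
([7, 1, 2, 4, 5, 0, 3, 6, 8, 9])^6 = (9)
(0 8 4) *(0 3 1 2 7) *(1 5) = [8, 2, 7, 5, 3, 1, 6, 0, 4] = (0 8 4 3 5 1 2 7)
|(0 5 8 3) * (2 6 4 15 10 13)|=12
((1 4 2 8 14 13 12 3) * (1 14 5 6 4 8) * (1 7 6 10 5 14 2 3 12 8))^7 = ((2 7 6 4 3)(5 10)(8 14 13))^7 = (2 6 3 7 4)(5 10)(8 14 13)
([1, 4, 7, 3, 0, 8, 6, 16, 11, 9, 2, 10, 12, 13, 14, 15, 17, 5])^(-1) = [4, 0, 10, 3, 1, 17, 6, 2, 5, 9, 11, 8, 12, 13, 14, 15, 7, 16]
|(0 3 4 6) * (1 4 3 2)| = 5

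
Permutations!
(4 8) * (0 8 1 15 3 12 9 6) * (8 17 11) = (0 17 11 8 4 1 15 3 12 9 6) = [17, 15, 2, 12, 1, 5, 0, 7, 4, 6, 10, 8, 9, 13, 14, 3, 16, 11]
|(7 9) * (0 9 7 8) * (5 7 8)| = 5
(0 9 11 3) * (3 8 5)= (0 9 11 8 5 3)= [9, 1, 2, 0, 4, 3, 6, 7, 5, 11, 10, 8]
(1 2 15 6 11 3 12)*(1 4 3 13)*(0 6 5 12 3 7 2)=(0 6 11 13 1)(2 15 5 12 4 7)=[6, 0, 15, 3, 7, 12, 11, 2, 8, 9, 10, 13, 4, 1, 14, 5]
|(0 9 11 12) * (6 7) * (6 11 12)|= 3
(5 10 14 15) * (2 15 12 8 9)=[0, 1, 15, 3, 4, 10, 6, 7, 9, 2, 14, 11, 8, 13, 12, 5]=(2 15 5 10 14 12 8 9)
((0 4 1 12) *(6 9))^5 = (0 4 1 12)(6 9) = ((0 4 1 12)(6 9))^5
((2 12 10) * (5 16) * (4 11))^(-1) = ((2 12 10)(4 11)(5 16))^(-1) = (2 10 12)(4 11)(5 16)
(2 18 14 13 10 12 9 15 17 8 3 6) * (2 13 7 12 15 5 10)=(2 18 14 7 12 9 5 10 15 17 8 3 6 13)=[0, 1, 18, 6, 4, 10, 13, 12, 3, 5, 15, 11, 9, 2, 7, 17, 16, 8, 14]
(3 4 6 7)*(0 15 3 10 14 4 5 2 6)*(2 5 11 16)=[15, 1, 6, 11, 0, 5, 7, 10, 8, 9, 14, 16, 12, 13, 4, 3, 2]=(0 15 3 11 16 2 6 7 10 14 4)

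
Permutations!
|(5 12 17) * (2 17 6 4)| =|(2 17 5 12 6 4)| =6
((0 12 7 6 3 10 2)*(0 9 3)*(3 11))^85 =(0 12 7 6)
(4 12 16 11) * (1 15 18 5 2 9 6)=(1 15 18 5 2 9 6)(4 12 16 11)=[0, 15, 9, 3, 12, 2, 1, 7, 8, 6, 10, 4, 16, 13, 14, 18, 11, 17, 5]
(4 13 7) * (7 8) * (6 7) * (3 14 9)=(3 14 9)(4 13 8 6 7)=[0, 1, 2, 14, 13, 5, 7, 4, 6, 3, 10, 11, 12, 8, 9]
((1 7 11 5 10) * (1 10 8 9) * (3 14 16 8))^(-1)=(1 9 8 16 14 3 5 11 7)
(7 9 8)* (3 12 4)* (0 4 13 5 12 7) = (0 4 3 7 9 8)(5 12 13) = [4, 1, 2, 7, 3, 12, 6, 9, 0, 8, 10, 11, 13, 5]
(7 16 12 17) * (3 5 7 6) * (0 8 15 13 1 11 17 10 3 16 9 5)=[8, 11, 2, 0, 4, 7, 16, 9, 15, 5, 3, 17, 10, 1, 14, 13, 12, 6]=(0 8 15 13 1 11 17 6 16 12 10 3)(5 7 9)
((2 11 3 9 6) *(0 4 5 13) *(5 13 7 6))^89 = (0 13 4)(2 7 9 11 6 5 3)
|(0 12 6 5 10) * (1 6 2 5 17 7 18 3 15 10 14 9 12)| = 45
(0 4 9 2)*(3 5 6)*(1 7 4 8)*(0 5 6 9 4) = (0 8 1 7)(2 5 9)(3 6) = [8, 7, 5, 6, 4, 9, 3, 0, 1, 2]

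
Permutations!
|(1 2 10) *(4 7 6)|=3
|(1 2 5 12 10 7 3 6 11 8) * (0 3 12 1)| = 15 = |(0 3 6 11 8)(1 2 5)(7 12 10)|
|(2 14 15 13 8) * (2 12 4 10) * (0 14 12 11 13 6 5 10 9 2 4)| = 30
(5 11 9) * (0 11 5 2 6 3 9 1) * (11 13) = (0 13 11 1)(2 6 3 9) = [13, 0, 6, 9, 4, 5, 3, 7, 8, 2, 10, 1, 12, 11]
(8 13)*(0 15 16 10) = [15, 1, 2, 3, 4, 5, 6, 7, 13, 9, 0, 11, 12, 8, 14, 16, 10] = (0 15 16 10)(8 13)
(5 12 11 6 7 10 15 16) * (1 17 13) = [0, 17, 2, 3, 4, 12, 7, 10, 8, 9, 15, 6, 11, 1, 14, 16, 5, 13] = (1 17 13)(5 12 11 6 7 10 15 16)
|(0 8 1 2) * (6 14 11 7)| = |(0 8 1 2)(6 14 11 7)| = 4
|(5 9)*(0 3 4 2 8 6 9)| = 8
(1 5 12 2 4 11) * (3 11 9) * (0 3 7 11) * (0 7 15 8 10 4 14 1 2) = (0 3 7 11 2 14 1 5 12)(4 9 15 8 10) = [3, 5, 14, 7, 9, 12, 6, 11, 10, 15, 4, 2, 0, 13, 1, 8]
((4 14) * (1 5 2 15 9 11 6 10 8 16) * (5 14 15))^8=(1 8 6 9 4)(10 11 15 14 16)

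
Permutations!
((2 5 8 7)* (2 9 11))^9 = (2 7)(5 9)(8 11) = ((2 5 8 7 9 11))^9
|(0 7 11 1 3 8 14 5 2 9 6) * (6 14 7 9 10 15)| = 40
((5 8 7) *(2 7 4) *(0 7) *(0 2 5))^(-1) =(0 7)(4 8 5)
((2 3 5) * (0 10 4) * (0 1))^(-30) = ((0 10 4 1)(2 3 5))^(-30) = (0 4)(1 10)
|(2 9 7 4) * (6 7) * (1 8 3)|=15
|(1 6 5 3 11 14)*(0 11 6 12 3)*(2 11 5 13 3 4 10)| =|(0 5)(1 12 4 10 2 11 14)(3 6 13)| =42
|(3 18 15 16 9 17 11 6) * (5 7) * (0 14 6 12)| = 22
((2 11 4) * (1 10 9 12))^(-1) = (1 12 9 10)(2 4 11)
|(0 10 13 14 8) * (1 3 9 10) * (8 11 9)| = 20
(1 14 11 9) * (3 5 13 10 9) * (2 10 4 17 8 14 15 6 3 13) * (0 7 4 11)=(0 7 4 17 8 14)(1 15 6 3 5 2 10 9)(11 13)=[7, 15, 10, 5, 17, 2, 3, 4, 14, 1, 9, 13, 12, 11, 0, 6, 16, 8]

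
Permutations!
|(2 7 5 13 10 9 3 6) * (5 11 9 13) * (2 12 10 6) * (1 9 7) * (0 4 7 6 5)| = |(0 4 7 11 6 12 10 13 5)(1 9 3 2)| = 36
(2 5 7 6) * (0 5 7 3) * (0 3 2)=(0 5 2 7 6)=[5, 1, 7, 3, 4, 2, 0, 6]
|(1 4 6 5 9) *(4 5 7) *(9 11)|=|(1 5 11 9)(4 6 7)|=12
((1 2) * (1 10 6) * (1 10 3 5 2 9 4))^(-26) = (10)(1 9 4)(2 3 5) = ((1 9 4)(2 3 5)(6 10))^(-26)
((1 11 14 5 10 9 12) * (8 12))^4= ((1 11 14 5 10 9 8 12))^4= (1 10)(5 12)(8 14)(9 11)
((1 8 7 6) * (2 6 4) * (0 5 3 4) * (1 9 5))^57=(0 1 8 7)(2 5)(3 6)(4 9)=((0 1 8 7)(2 6 9 5 3 4))^57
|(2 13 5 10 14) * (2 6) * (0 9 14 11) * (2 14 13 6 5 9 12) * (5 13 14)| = 21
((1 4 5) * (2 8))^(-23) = ((1 4 5)(2 8))^(-23) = (1 4 5)(2 8)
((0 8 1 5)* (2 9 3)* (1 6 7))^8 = (0 6 1)(2 3 9)(5 8 7)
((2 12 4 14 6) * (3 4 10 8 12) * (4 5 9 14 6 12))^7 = ((2 3 5 9 14 12 10 8 4 6))^7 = (2 8 14 3 4 12 5 6 10 9)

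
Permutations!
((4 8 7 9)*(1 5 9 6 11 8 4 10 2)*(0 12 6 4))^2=((0 12 6 11 8 7 4)(1 5 9 10 2))^2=(0 6 8 4 12 11 7)(1 9 2 5 10)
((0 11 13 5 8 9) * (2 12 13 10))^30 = ((0 11 10 2 12 13 5 8 9))^30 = (0 2 5)(8 11 12)(9 10 13)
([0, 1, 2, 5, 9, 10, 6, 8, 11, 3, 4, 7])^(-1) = [0, 1, 2, 9, 10, 3, 6, 11, 7, 4, 5, 8]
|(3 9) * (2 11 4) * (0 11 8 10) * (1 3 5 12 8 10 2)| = |(0 11 4 1 3 9 5 12 8 2 10)| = 11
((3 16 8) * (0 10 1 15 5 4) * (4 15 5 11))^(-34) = (0 10 1 5 15 11 4)(3 8 16) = ((0 10 1 5 15 11 4)(3 16 8))^(-34)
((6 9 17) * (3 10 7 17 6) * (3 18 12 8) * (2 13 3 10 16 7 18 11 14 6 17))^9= ((2 13 3 16 7)(6 9 17 11 14)(8 10 18 12))^9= (2 7 16 3 13)(6 14 11 17 9)(8 10 18 12)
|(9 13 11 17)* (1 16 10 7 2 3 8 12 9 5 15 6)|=15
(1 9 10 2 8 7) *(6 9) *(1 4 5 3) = [0, 6, 8, 1, 5, 3, 9, 4, 7, 10, 2] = (1 6 9 10 2 8 7 4 5 3)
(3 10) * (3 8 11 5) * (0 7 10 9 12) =(0 7 10 8 11 5 3 9 12) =[7, 1, 2, 9, 4, 3, 6, 10, 11, 12, 8, 5, 0]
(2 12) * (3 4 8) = (2 12)(3 4 8) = [0, 1, 12, 4, 8, 5, 6, 7, 3, 9, 10, 11, 2]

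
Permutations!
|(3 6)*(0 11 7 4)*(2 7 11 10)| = |(11)(0 10 2 7 4)(3 6)| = 10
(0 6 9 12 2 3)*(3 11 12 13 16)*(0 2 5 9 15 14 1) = (0 6 15 14 1)(2 11 12 5 9 13 16 3) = [6, 0, 11, 2, 4, 9, 15, 7, 8, 13, 10, 12, 5, 16, 1, 14, 3]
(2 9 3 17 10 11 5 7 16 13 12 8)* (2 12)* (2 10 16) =(2 9 3 17 16 13 10 11 5 7)(8 12) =[0, 1, 9, 17, 4, 7, 6, 2, 12, 3, 11, 5, 8, 10, 14, 15, 13, 16]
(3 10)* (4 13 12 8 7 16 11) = (3 10)(4 13 12 8 7 16 11) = [0, 1, 2, 10, 13, 5, 6, 16, 7, 9, 3, 4, 8, 12, 14, 15, 11]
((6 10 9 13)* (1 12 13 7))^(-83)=((1 12 13 6 10 9 7))^(-83)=(1 12 13 6 10 9 7)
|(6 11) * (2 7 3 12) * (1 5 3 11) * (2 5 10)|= |(1 10 2 7 11 6)(3 12 5)|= 6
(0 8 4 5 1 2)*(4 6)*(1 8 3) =(0 3 1 2)(4 5 8 6) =[3, 2, 0, 1, 5, 8, 4, 7, 6]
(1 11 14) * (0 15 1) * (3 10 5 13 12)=(0 15 1 11 14)(3 10 5 13 12)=[15, 11, 2, 10, 4, 13, 6, 7, 8, 9, 5, 14, 3, 12, 0, 1]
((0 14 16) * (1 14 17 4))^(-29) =((0 17 4 1 14 16))^(-29) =(0 17 4 1 14 16)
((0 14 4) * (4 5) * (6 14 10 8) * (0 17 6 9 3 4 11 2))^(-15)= (0 5 17 9)(2 14 4 8)(3 10 11 6)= ((0 10 8 9 3 4 17 6 14 5 11 2))^(-15)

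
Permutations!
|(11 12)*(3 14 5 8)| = |(3 14 5 8)(11 12)| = 4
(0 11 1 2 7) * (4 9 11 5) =[5, 2, 7, 3, 9, 4, 6, 0, 8, 11, 10, 1] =(0 5 4 9 11 1 2 7)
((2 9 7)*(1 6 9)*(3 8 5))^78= (1 7 6 2 9)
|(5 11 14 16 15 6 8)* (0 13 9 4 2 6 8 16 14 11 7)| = |(0 13 9 4 2 6 16 15 8 5 7)| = 11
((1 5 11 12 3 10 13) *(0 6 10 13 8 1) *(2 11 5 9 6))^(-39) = ((0 2 11 12 3 13)(1 9 6 10 8))^(-39) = (0 12)(1 9 6 10 8)(2 3)(11 13)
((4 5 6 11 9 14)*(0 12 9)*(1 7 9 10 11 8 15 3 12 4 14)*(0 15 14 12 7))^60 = (0 8 11 9 5 12 3)(1 6 10 7 4 14 15)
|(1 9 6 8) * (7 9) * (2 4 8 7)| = |(1 2 4 8)(6 7 9)| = 12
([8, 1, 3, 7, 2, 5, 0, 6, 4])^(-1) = (0 6 7 3 2 4 8)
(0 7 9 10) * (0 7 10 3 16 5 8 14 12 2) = [10, 1, 0, 16, 4, 8, 6, 9, 14, 3, 7, 11, 2, 13, 12, 15, 5] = (0 10 7 9 3 16 5 8 14 12 2)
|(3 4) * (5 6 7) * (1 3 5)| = |(1 3 4 5 6 7)| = 6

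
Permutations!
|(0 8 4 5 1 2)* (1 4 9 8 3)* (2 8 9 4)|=7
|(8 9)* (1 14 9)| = 4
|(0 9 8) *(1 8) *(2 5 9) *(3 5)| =|(0 2 3 5 9 1 8)| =7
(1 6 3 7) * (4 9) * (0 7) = [7, 6, 2, 0, 9, 5, 3, 1, 8, 4] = (0 7 1 6 3)(4 9)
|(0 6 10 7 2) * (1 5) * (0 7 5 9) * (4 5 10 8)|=14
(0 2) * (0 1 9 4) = (0 2 1 9 4) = [2, 9, 1, 3, 0, 5, 6, 7, 8, 4]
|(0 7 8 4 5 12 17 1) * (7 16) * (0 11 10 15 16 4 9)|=|(0 4 5 12 17 1 11 10 15 16 7 8 9)|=13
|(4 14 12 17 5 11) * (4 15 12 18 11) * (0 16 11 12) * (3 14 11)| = |(0 16 3 14 18 12 17 5 4 11 15)| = 11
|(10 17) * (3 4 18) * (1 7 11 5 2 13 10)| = 24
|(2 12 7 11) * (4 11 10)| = 6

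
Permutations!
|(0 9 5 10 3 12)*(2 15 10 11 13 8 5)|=28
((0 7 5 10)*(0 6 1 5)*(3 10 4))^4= ((0 7)(1 5 4 3 10 6))^4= (1 10 4)(3 5 6)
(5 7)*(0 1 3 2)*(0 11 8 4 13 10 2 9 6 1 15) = [15, 3, 11, 9, 13, 7, 1, 5, 4, 6, 2, 8, 12, 10, 14, 0] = (0 15)(1 3 9 6)(2 11 8 4 13 10)(5 7)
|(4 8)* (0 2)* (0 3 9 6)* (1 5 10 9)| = 8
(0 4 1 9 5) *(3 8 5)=[4, 9, 2, 8, 1, 0, 6, 7, 5, 3]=(0 4 1 9 3 8 5)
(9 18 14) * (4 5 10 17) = (4 5 10 17)(9 18 14) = [0, 1, 2, 3, 5, 10, 6, 7, 8, 18, 17, 11, 12, 13, 9, 15, 16, 4, 14]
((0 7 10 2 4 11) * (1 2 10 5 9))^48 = (11)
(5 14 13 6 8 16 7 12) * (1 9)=(1 9)(5 14 13 6 8 16 7 12)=[0, 9, 2, 3, 4, 14, 8, 12, 16, 1, 10, 11, 5, 6, 13, 15, 7]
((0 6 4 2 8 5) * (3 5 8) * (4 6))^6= ((8)(0 4 2 3 5))^6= (8)(0 4 2 3 5)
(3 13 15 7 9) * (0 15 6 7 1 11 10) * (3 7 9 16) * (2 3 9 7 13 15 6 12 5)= (0 6 7 16 9 13 12 5 2 3 15 1 11 10)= [6, 11, 3, 15, 4, 2, 7, 16, 8, 13, 0, 10, 5, 12, 14, 1, 9]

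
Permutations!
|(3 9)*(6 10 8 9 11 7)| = 7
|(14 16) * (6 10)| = |(6 10)(14 16)| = 2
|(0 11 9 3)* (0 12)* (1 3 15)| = 7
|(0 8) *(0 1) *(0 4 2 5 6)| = 7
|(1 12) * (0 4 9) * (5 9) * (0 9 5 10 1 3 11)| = |(0 4 10 1 12 3 11)| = 7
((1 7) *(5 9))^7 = (1 7)(5 9)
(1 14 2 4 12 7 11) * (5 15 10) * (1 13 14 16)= (1 16)(2 4 12 7 11 13 14)(5 15 10)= [0, 16, 4, 3, 12, 15, 6, 11, 8, 9, 5, 13, 7, 14, 2, 10, 1]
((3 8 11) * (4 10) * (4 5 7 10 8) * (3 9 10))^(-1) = (3 7 5 10 9 11 8 4) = ((3 4 8 11 9 10 5 7))^(-1)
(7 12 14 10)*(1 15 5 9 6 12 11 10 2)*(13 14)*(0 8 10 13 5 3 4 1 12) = [8, 15, 12, 4, 1, 9, 0, 11, 10, 6, 7, 13, 5, 14, 2, 3] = (0 8 10 7 11 13 14 2 12 5 9 6)(1 15 3 4)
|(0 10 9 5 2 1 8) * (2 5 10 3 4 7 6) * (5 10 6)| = |(0 3 4 7 5 10 9 6 2 1 8)| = 11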